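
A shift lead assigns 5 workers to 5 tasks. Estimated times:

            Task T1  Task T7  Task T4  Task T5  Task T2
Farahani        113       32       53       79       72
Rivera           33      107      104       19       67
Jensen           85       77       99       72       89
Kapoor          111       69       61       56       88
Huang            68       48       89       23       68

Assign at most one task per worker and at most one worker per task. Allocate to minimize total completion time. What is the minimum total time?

Minimum total: 238 min

Optimal: Farahani→Task T7 (32 min), Rivera→Task T1 (33 min), Jensen→Task T2 (89 min), Kapoor→Task T4 (61 min), Huang→Task T5 (23 min) — total 32+33+89+61+23 = 238 min.
Min-entry greedy (repeatedly take the single cheapest remaining cell) gives 269 min, worse by 31.
Next-best assignment: Farahani→Task T7, Rivera→Task T5, Jensen→Task T1, Kapoor→Task T4, Huang→Task T2 = 265 min.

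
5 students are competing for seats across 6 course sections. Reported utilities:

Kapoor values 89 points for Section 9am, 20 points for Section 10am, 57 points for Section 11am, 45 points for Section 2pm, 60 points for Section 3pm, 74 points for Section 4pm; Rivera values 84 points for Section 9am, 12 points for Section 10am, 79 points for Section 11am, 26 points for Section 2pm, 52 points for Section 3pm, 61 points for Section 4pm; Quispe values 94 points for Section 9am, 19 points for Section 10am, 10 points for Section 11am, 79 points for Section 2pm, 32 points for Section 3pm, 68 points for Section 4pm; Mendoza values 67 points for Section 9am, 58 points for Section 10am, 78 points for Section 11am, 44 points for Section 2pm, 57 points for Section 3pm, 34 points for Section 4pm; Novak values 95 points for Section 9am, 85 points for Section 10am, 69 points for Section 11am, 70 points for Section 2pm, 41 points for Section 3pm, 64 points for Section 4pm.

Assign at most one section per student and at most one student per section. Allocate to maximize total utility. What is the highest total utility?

This is a one-to-one assignment (maximum-weight bipartite matching).
Optimal: Kapoor→Section 4pm (74 points), Rivera→Section 9am (84 points), Quispe→Section 2pm (79 points), Mendoza→Section 11am (78 points), Novak→Section 10am (85 points) — total 74+84+79+78+85 = 400 points.
Swapping Rivera↔Mendoza (Rivera→Section 11am 79 points, Mendoza→Section 9am 67 points) loses 16.
No other one-to-one assignment exceeds 400 points.

Maximum total: 400 points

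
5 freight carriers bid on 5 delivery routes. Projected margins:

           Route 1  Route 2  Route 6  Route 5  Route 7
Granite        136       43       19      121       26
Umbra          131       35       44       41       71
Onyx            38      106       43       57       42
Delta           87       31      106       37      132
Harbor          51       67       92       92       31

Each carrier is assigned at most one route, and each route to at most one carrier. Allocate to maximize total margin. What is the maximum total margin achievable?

Maximum total: $582k

This is a one-to-one assignment (maximum-weight bipartite matching).
Optimal: Granite→Route 5 ($121k), Umbra→Route 1 ($131k), Onyx→Route 2 ($106k), Delta→Route 7 ($132k), Harbor→Route 6 ($92k) — total 121+131+106+132+92 = $582k.
Row-greedy (each carrier in turn takes its best remaining route) gives $511k, worse by 71.
Next-best assignment: Granite→Route 1, Umbra→Route 7, Onyx→Route 2, Delta→Route 6, Harbor→Route 5 = $511k.
No other one-to-one assignment exceeds $582k.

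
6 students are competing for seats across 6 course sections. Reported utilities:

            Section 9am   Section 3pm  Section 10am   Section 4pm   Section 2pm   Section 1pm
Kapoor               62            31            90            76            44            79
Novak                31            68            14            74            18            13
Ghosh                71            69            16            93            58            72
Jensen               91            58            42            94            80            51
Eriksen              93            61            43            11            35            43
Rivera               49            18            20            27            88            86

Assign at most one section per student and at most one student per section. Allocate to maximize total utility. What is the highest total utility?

Max total: 510 points

Treat this as an assignment problem: match each student to one section.
Optimal: Kapoor→Section 10am (90 points), Novak→Section 3pm (68 points), Ghosh→Section 4pm (93 points), Jensen→Section 2pm (80 points), Eriksen→Section 9am (93 points), Rivera→Section 1pm (86 points) — total 90+68+93+80+93+86 = 510 points.
Row-greedy (each student in turn takes its best remaining section) gives 476 points, worse by 34.
Next-best assignment: Kapoor→Section 10am, Novak→Section 3pm, Ghosh→Section 1pm, Jensen→Section 4pm, Eriksen→Section 9am, Rivera→Section 2pm = 505 points.
Swapping Kapoor↔Rivera (Kapoor→Section 1pm 79 points, Rivera→Section 10am 20 points) loses 77.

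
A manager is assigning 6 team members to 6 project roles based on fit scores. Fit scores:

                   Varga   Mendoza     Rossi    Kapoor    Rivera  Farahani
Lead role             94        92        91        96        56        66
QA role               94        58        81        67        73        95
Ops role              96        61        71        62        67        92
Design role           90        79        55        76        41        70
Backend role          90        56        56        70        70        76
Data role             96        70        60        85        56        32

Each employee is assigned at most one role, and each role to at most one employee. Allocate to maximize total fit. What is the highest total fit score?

Optimal: Varga→Ops role (96 pts), Mendoza→Design role (79 pts), Rossi→Lead role (91 pts), Kapoor→Data role (85 pts), Rivera→Backend role (70 pts), Farahani→QA role (95 pts) — total 96+79+91+85+70+95 = 516 pts.
Max-entry greedy (repeatedly take the single best remaining cell) gives 496 pts, worse by 20.
Swapping Varga↔Farahani (Varga→QA role 94 pts, Farahani→Ops role 92 pts) loses 5.

Maximum total: 516 pts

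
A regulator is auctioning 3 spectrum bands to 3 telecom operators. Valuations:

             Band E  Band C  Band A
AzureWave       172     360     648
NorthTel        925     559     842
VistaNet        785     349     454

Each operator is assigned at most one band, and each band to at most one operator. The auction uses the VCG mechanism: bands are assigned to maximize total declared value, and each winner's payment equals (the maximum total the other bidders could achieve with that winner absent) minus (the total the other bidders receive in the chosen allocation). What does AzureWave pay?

AzureWave pays $283M.

Efficient allocation: AzureWave→Band A ($648M), NorthTel→Band C ($559M), VistaNet→Band E ($785M); total welfare W = $1992M.
AzureWave receives Band A at value $648M, so the others get W − 648 = $1344M.
Without AzureWave: best allocation of the remaining 2 bidders over all 3 bands is NorthTel→Band A ($842M), VistaNet→Band E ($785M), total $1627M.
VCG payment = (others' best without AzureWave) − (others' welfare with AzureWave) = 1627 − 1344 = $283M.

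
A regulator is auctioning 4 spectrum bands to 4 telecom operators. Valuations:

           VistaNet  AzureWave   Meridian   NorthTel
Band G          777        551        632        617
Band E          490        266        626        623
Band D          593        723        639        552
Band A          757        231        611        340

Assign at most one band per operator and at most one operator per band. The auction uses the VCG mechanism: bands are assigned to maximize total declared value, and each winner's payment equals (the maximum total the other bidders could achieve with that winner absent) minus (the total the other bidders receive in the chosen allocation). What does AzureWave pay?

AzureWave pays $27M.

Efficient allocation: VistaNet→Band A ($757M), AzureWave→Band D ($723M), Meridian→Band G ($632M), NorthTel→Band E ($623M); total welfare W = $2735M.
AzureWave receives Band D at value $723M, so the others get W − 723 = $2012M.
Without AzureWave: best allocation of the remaining 3 bidders over all 4 bands is VistaNet→Band G ($777M), Meridian→Band D ($639M), NorthTel→Band E ($623M), total $2039M.
VCG payment = (others' best without AzureWave) − (others' welfare with AzureWave) = 2039 − 2012 = $27M.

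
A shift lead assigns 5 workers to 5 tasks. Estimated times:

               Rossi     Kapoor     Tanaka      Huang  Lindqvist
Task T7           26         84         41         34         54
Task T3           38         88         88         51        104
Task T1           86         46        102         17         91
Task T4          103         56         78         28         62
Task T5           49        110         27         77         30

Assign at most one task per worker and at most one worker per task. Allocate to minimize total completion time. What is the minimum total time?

Optimal: Rossi→Task T3 (38 min), Kapoor→Task T4 (56 min), Tanaka→Task T7 (41 min), Huang→Task T1 (17 min), Lindqvist→Task T5 (30 min) — total 38+56+41+17+30 = 182 min.
Row-greedy (each worker in turn takes its cheapest remaining task) gives 231 min, worse by 49.

Minimum total: 182 min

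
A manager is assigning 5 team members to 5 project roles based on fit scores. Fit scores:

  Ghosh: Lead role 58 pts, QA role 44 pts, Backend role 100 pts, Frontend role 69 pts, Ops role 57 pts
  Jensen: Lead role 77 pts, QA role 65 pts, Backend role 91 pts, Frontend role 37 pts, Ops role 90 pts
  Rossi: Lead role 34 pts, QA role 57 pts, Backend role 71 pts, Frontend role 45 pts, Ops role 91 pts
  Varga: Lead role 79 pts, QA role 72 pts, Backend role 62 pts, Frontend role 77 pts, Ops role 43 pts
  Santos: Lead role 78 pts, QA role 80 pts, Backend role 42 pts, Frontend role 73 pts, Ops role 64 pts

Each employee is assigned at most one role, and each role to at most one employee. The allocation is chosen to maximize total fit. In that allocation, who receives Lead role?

This is the linear assignment problem.
Optimal: Ghosh→Backend role (100 pts), Jensen→Lead role (77 pts), Rossi→Ops role (91 pts), Varga→Frontend role (77 pts), Santos→QA role (80 pts) — total 100+77+91+77+80 = 425 pts.
Column-greedy (each role in turn goes to its best remaining employee) gives 394 pts, worse by 31.
Next-best assignment: Ghosh→Backend role, Jensen→Lead role, Rossi→Ops role, Varga→QA role, Santos→Frontend role = 413 pts.
Swapping Santos↔Varga (Santos→Frontend role 73 pts, Varga→QA role 72 pts) loses 12.
No other one-to-one assignment exceeds 425 pts.
Jensen's own top role is Backend role (91 pts), but forcing Jensen→Backend role and reassigning the rest optimally gives only 410 pts — worse by 15.

Jensen receives Lead role.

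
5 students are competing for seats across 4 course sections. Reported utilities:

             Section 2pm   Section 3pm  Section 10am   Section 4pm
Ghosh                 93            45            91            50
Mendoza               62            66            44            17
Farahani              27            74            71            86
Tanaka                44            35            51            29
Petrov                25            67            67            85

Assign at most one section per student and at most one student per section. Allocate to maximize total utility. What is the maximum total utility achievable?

Maximum total: 315 points

Optimal: Ghosh→Section 2pm (93 points), Mendoza→Section 3pm (66 points), Farahani→Section 10am (71 points), Petrov→Section 4pm (85 points) — total 93+66+71+85 = 315 points.
Max-entry greedy (repeatedly take the single best remaining cell) gives 297 points, worse by 18.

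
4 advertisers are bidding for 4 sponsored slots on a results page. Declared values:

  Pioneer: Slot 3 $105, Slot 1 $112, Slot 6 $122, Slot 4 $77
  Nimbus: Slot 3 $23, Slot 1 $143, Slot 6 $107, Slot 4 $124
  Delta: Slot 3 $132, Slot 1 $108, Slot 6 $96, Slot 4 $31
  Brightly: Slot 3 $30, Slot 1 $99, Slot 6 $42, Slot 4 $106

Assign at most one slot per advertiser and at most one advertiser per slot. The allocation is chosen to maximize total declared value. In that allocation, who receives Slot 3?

Delta receives Slot 3.

This is a one-to-one assignment (maximum-weight bipartite matching).
Optimal: Pioneer→Slot 6 ($122), Nimbus→Slot 1 ($143), Delta→Slot 3 ($132), Brightly→Slot 4 ($106) — total 122+143+132+106 = $503.
Swapping Nimbus↔Brightly (Nimbus→Slot 4 $124, Brightly→Slot 1 $99) loses 26.
No other one-to-one assignment exceeds $503.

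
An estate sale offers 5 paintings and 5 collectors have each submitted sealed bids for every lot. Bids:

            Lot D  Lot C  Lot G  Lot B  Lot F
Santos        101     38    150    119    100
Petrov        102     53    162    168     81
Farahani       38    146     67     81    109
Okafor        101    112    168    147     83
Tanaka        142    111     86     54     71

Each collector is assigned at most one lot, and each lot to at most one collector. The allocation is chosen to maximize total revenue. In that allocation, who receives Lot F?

Treat this as an assignment problem: match each collector to one lot.
Optimal: Santos→Lot F ($100), Petrov→Lot B ($168), Farahani→Lot C ($146), Okafor→Lot G ($168), Tanaka→Lot D ($142) — total 100+168+146+168+142 = $724.
Row-greedy (each collector in turn takes its best remaining lot) gives $636, worse by 88.
Next-best assignment: Santos→Lot F, Petrov→Lot G, Farahani→Lot C, Okafor→Lot B, Tanaka→Lot D = $697.
Checked against all permutations: $724 is optimal.
Santos's own top lot is Lot G ($150), but forcing Santos→Lot G and reassigning the rest optimally gives only $689 — worse by 35.

Santos receives Lot F.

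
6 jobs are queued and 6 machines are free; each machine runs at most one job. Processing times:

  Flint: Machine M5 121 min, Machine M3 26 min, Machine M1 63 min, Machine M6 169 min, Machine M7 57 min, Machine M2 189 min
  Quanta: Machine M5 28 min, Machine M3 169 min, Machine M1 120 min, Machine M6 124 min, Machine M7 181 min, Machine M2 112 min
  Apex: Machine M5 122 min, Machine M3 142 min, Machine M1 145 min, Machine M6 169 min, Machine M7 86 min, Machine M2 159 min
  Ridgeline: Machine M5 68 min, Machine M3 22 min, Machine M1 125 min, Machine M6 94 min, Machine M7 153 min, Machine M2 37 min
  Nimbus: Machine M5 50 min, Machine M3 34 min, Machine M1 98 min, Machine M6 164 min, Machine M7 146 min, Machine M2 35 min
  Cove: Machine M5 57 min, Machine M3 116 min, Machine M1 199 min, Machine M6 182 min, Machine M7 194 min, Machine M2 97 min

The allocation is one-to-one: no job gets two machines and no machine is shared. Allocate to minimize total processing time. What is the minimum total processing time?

Min total: 387 min

Optimal: Flint→Machine M1 (63 min), Quanta→Machine M6 (124 min), Apex→Machine M7 (86 min), Ridgeline→Machine M3 (22 min), Nimbus→Machine M2 (35 min), Cove→Machine M5 (57 min) — total 63+124+86+22+35+57 = 387 min.
Next-best assignment: Flint→Machine M1, Quanta→Machine M6, Apex→Machine M7, Ridgeline→Machine M2, Nimbus→Machine M3, Cove→Machine M5 = 401 min.
Swapping Ridgeline↔Apex (Ridgeline→Machine M7 153 min, Apex→Machine M3 142 min) adds 187.
Checked against all permutations: 387 min is optimal.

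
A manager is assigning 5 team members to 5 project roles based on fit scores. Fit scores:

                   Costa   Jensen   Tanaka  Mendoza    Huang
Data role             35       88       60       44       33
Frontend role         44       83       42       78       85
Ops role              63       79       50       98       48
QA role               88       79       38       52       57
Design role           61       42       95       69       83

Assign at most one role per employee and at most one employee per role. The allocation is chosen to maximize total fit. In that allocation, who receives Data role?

This is a one-to-one assignment (maximum-weight bipartite matching).
Optimal: Costa→QA role (88 pts), Jensen→Data role (88 pts), Tanaka→Design role (95 pts), Mendoza→Ops role (98 pts), Huang→Frontend role (85 pts) — total 88+88+95+98+85 = 454 pts.

Jensen receives Data role.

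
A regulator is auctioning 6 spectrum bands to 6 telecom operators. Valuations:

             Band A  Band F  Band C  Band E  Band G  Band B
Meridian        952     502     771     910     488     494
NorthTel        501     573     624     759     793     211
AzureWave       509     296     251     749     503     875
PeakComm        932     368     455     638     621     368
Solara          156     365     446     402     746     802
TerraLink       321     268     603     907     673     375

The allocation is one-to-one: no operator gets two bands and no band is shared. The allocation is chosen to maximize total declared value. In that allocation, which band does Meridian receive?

Meridian receives Band C.

Optimal: Meridian→Band C ($771M), NorthTel→Band F ($573M), AzureWave→Band B ($875M), PeakComm→Band A ($932M), Solara→Band G ($746M), TerraLink→Band E ($907M) — total 771+573+875+932+746+907 = $4804M.
Max-entry greedy (repeatedly take the single best remaining cell) gives $4347M, worse by 457.
Checked against all permutations: $4804M is optimal.
Meridian's own top band is Band A ($952M), but forcing Meridian→Band A and reassigning the rest optimally gives only $4508M — worse by 296.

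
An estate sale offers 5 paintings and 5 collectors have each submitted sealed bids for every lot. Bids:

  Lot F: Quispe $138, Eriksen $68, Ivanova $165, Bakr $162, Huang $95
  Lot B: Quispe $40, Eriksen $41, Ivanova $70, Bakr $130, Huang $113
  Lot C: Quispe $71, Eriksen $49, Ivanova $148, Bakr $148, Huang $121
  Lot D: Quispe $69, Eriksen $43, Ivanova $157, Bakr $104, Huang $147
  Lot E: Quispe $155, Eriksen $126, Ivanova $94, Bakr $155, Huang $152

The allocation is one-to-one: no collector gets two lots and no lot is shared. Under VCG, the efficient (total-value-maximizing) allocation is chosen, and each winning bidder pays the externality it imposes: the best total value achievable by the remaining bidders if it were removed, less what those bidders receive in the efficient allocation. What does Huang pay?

Efficient allocation: Quispe→Lot F ($138), Eriksen→Lot E ($126), Ivanova→Lot C ($148), Bakr→Lot B ($130), Huang→Lot D ($147); total welfare W = $689.
Huang receives Lot D at value $147, so the others get W − 147 = $542.
Without Huang: best allocation of the remaining 4 bidders over all 5 lots is Quispe→Lot F ($138), Eriksen→Lot E ($126), Ivanova→Lot D ($157), Bakr→Lot C ($148), total $569.
VCG payment = (others' best without Huang) − (others' welfare with Huang) = 569 − 542 = $27.

Huang pays $27.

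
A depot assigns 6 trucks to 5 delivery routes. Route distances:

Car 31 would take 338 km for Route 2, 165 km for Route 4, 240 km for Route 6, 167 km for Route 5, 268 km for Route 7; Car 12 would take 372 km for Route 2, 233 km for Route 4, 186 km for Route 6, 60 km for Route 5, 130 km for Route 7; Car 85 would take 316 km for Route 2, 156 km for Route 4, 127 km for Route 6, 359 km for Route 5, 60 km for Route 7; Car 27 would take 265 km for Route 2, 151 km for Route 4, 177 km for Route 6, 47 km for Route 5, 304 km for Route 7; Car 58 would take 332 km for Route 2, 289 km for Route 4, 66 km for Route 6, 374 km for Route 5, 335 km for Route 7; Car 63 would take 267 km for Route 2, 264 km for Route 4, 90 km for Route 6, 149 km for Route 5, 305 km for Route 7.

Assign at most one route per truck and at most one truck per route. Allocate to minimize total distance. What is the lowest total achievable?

Minimum total: 604 km

This is a one-to-one assignment (minimum-cost bipartite matching).
Optimal: Car 63→Route 2 (267 km), Car 27→Route 4 (151 km), Car 58→Route 6 (66 km), Car 12→Route 5 (60 km), Car 85→Route 7 (60 km) — total 267+151+66+60+60 = 604 km.
Column-greedy (each route in turn goes to its cheapest remaining truck) gives 815 km, worse by 211.
Next-best assignment: Car 63→Route 2, Car 31→Route 4, Car 58→Route 6, Car 27→Route 5, Car 85→Route 7 = 605 km.
Swapping Car 58↔Car 63 (Car 58→Route 2 332 km, Car 63→Route 6 90 km) adds 89.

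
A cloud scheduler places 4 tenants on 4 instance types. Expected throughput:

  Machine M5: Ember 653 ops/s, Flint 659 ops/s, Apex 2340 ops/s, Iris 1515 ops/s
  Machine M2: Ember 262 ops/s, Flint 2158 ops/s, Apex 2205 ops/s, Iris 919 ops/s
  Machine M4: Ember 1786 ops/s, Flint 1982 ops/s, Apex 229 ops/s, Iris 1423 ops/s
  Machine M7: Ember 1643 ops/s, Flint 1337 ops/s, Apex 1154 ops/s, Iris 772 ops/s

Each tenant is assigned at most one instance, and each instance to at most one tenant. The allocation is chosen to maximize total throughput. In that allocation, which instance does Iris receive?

Treat this as an assignment problem: match each tenant to one instance.
Optimal: Ember→Machine M7 (1643 ops/s), Flint→Machine M2 (2158 ops/s), Apex→Machine M5 (2340 ops/s), Iris→Machine M4 (1423 ops/s) — total 1643+2158+2340+1423 = 7564 ops/s.
Row-greedy (each tenant in turn takes its best remaining instance) gives 7056 ops/s, worse by 508.
Swapping Apex↔Ember (Apex→Machine M7 1154 ops/s, Ember→Machine M5 653 ops/s) loses 2176.
Iris's own top instance is Machine M5 (1515 ops/s), but forcing Iris→Machine M5 and reassigning the rest optimally gives only 7345 ops/s — worse by 219.

Iris receives Machine M4.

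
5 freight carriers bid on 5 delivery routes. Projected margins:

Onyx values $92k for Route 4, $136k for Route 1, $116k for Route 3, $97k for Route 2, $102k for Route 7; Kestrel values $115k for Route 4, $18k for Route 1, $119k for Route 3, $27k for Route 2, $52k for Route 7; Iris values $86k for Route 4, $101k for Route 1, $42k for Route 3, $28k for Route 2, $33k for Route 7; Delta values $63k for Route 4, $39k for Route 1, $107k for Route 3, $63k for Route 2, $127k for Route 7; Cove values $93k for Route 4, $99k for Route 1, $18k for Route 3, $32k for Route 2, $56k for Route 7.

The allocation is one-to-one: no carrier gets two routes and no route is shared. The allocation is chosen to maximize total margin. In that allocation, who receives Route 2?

Optimal: Onyx→Route 2 ($97k), Kestrel→Route 3 ($119k), Iris→Route 1 ($101k), Delta→Route 7 ($127k), Cove→Route 4 ($93k) — total 97+119+101+127+93 = $537k.
Row-greedy (each carrier in turn takes its best remaining route) gives $500k, worse by 37.
Next-best assignment: Onyx→Route 2, Kestrel→Route 3, Iris→Route 4, Delta→Route 7, Cove→Route 1 = $528k.
Onyx's own top route is Route 1 ($136k), but forcing Onyx→Route 1 and reassigning the rest optimally gives only $503k — worse by 34.

Onyx receives Route 2.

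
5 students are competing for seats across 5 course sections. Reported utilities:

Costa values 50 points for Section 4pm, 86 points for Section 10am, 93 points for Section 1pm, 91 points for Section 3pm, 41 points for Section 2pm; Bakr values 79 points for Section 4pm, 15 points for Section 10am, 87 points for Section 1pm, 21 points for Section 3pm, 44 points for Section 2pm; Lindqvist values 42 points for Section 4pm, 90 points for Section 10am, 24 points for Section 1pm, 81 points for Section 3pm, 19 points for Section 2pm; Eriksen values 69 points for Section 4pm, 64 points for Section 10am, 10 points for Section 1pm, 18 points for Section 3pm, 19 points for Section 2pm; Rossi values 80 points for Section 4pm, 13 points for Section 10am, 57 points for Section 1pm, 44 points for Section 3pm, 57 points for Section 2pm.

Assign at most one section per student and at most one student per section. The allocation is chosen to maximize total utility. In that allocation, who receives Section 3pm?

Costa receives Section 3pm.

Optimal: Costa→Section 3pm (91 points), Bakr→Section 1pm (87 points), Lindqvist→Section 10am (90 points), Eriksen→Section 4pm (69 points), Rossi→Section 2pm (57 points) — total 91+87+90+69+57 = 394 points.
Next-best assignment: Costa→Section 10am, Bakr→Section 1pm, Lindqvist→Section 3pm, Eriksen→Section 4pm, Rossi→Section 2pm = 380 points.
Checked against all permutations: 394 points is optimal.
Costa's own top section is Section 1pm (93 points), but forcing Costa→Section 1pm and reassigning the rest optimally gives only 374 points — worse by 20.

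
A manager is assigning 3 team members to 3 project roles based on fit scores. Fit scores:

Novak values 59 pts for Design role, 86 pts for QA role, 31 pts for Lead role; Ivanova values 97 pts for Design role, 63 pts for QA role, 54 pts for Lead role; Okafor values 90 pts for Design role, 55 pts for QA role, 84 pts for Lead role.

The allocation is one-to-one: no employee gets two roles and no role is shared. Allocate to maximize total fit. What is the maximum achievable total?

Max total: 267 pts

Optimal: Novak→QA role (86 pts), Ivanova→Design role (97 pts), Okafor→Lead role (84 pts) — total 86+97+84 = 267 pts.
Checked against all permutations: 267 pts is optimal.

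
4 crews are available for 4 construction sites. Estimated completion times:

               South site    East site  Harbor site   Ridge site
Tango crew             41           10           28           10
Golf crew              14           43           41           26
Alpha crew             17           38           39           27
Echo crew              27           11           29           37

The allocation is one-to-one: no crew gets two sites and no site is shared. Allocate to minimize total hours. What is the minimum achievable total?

Min total: 74 hours

Optimal: Tango crew→Ridge site (10 hours), Golf crew→South site (14 hours), Alpha crew→Harbor site (39 hours), Echo crew→East site (11 hours) — total 10+14+39+11 = 74 hours.
Column-greedy (each site in turn goes to its cheapest remaining crew) gives 80 hours, worse by 6.
Swapping Echo crew↔Tango crew (Echo crew→Ridge site 37 hours, Tango crew→East site 10 hours) adds 26.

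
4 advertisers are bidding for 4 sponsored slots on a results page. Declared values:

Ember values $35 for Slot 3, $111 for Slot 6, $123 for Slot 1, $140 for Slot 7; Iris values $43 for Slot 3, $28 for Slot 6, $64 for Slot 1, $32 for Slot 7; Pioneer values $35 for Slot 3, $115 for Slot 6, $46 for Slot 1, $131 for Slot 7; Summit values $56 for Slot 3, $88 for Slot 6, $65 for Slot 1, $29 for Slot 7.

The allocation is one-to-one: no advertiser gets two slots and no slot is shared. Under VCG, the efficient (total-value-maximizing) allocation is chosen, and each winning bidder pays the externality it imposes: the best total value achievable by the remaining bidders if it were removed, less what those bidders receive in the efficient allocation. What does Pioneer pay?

Efficient allocation: Ember→Slot 1 ($123), Iris→Slot 3 ($43), Pioneer→Slot 7 ($131), Summit→Slot 6 ($88); total welfare W = $385.
Pioneer receives Slot 7 at value $131, so the others get W − 131 = $254.
Without Pioneer: best allocation of the remaining 3 bidders over all 4 slots is Ember→Slot 7 ($140), Iris→Slot 1 ($64), Summit→Slot 6 ($88), total $292.
VCG payment = (others' best without Pioneer) − (others' welfare with Pioneer) = 292 − 254 = $38.

Pioneer pays $38.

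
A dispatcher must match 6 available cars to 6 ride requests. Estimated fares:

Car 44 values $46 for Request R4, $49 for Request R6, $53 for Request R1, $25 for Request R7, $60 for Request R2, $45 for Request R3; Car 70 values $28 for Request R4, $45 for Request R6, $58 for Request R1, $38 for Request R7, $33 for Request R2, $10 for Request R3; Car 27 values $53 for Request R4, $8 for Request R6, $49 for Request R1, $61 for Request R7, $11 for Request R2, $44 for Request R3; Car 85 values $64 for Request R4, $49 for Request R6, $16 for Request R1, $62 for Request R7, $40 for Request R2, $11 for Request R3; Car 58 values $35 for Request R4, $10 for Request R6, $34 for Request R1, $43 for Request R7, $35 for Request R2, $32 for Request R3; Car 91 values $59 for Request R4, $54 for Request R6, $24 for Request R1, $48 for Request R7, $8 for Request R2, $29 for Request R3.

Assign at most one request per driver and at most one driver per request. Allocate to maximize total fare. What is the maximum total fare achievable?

Maximum total: $329

Optimal: Car 44→Request R2 ($60), Car 70→Request R1 ($58), Car 27→Request R7 ($61), Car 85→Request R4 ($64), Car 58→Request R3 ($32), Car 91→Request R6 ($54) — total 60+58+61+64+32+54 = $329.
Checked against all permutations: $329 is optimal.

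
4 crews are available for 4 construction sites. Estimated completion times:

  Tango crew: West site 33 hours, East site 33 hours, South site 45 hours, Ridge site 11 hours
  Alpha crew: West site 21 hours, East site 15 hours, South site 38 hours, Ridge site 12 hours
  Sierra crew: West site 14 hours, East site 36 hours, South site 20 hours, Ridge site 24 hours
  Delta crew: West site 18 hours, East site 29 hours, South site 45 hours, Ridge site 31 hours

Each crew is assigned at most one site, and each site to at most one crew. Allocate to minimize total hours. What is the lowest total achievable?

Min total: 64 hours

Optimal: Tango crew→Ridge site (11 hours), Alpha crew→East site (15 hours), Sierra crew→South site (20 hours), Delta crew→West site (18 hours) — total 11+15+20+18 = 64 hours.
Row-greedy (each crew in turn takes its cheapest remaining site) gives 85 hours, worse by 21.
Next-best assignment: Tango crew→Ridge site, Alpha crew→West site, Sierra crew→South site, Delta crew→East site = 81 hours.
Checked against all permutations: 64 hours is optimal.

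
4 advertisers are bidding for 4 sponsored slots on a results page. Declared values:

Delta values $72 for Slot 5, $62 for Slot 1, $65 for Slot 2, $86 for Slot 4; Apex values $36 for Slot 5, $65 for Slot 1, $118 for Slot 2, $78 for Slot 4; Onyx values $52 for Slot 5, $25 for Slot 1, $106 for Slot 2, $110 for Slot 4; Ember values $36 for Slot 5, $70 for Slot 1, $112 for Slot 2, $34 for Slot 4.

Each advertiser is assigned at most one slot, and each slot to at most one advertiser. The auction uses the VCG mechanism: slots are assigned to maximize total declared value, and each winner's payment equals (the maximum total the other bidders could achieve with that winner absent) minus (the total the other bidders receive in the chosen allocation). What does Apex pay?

Apex pays $42.

Efficient allocation: Delta→Slot 5 ($72), Apex→Slot 2 ($118), Onyx→Slot 4 ($110), Ember→Slot 1 ($70); total welfare W = $370.
Apex receives Slot 2 at value $118, so the others get W − 118 = $252.
Without Apex: best allocation of the remaining 3 bidders over all 4 slots is Delta→Slot 5 ($72), Onyx→Slot 4 ($110), Ember→Slot 2 ($112), total $294.
VCG payment = (others' best without Apex) − (others' welfare with Apex) = 294 − 252 = $42.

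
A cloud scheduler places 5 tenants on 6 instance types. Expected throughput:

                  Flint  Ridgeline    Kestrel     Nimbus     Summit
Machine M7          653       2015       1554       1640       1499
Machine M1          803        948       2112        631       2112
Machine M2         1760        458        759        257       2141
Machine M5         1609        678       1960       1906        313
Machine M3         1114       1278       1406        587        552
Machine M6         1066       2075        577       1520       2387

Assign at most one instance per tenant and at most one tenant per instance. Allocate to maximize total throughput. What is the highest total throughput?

Optimal: Flint→Machine M2 (1760 ops/s), Ridgeline→Machine M7 (2015 ops/s), Kestrel→Machine M1 (2112 ops/s), Nimbus→Machine M5 (1906 ops/s), Summit→Machine M6 (2387 ops/s) — total 1760+2015+2112+1906+2387 = 10180 ops/s.
Row-greedy (each tenant in turn takes its best remaining instance) gives 9352 ops/s, worse by 828.
No other one-to-one assignment exceeds 10180 ops/s.

Maximum total: 10180 ops/s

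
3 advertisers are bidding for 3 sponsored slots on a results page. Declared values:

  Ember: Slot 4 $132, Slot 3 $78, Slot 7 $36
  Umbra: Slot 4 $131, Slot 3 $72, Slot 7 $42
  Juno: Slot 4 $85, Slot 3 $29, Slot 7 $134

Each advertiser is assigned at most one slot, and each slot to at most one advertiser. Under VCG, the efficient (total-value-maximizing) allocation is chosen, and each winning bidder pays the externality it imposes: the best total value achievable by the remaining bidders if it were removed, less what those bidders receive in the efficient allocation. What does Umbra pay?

Umbra pays $54.

Efficient allocation: Ember→Slot 3 ($78), Umbra→Slot 4 ($131), Juno→Slot 7 ($134); total welfare W = $343.
Umbra receives Slot 4 at value $131, so the others get W − 131 = $212.
Without Umbra: best allocation of the remaining 2 bidders over all 3 slots is Ember→Slot 4 ($132), Juno→Slot 7 ($134), total $266.
VCG payment = (others' best without Umbra) − (others' welfare with Umbra) = 266 − 212 = $54.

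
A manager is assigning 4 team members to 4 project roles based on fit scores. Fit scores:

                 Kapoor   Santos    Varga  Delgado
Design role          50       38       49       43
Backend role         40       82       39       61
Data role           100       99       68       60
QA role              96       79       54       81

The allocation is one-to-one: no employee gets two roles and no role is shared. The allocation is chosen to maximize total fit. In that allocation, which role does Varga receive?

Optimal: Kapoor→Data role (100 pts), Santos→Backend role (82 pts), Varga→Design role (49 pts), Delgado→QA role (81 pts) — total 100+82+49+81 = 312 pts.
Swapping Kapoor↔Varga (Kapoor→Design role 50 pts, Varga→Data role 68 pts) loses 31.
Checked against all permutations: 312 pts is optimal.
Varga's own top role is Data role (68 pts), but forcing Varga→Data role and reassigning the rest optimally gives only 289 pts — worse by 23.

Varga receives Design role.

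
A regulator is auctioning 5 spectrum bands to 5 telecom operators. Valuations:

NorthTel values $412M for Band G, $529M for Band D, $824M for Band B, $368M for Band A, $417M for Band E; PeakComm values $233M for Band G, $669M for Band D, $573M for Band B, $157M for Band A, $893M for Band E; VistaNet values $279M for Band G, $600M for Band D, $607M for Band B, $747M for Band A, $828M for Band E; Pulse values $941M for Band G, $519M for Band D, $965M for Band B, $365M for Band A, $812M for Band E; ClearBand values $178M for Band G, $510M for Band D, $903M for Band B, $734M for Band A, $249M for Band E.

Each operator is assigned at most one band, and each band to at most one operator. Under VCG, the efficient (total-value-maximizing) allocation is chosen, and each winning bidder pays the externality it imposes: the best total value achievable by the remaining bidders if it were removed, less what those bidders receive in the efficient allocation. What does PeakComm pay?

Efficient allocation: NorthTel→Band D ($529M), PeakComm→Band E ($893M), VistaNet→Band A ($747M), Pulse→Band G ($941M), ClearBand→Band B ($903M); total welfare W = $4013M.
PeakComm receives Band E at value $893M, so the others get W − 893 = $3120M.
Without PeakComm: best allocation of the remaining 4 bidders over all 5 bands is NorthTel→Band B ($824M), VistaNet→Band E ($828M), Pulse→Band G ($941M), ClearBand→Band A ($734M), total $3327M.
VCG payment = (others' best without PeakComm) − (others' welfare with PeakComm) = 3327 − 3120 = $207M.

PeakComm pays $207M.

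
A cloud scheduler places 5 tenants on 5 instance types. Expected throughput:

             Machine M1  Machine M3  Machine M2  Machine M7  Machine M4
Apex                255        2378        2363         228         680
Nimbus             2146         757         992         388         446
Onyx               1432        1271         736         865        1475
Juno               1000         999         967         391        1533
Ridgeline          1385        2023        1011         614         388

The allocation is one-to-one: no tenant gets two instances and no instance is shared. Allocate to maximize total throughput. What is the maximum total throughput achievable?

Treat this as an assignment problem: match each tenant to one instance.
Optimal: Apex→Machine M2 (2363 ops/s), Nimbus→Machine M1 (2146 ops/s), Onyx→Machine M7 (865 ops/s), Juno→Machine M4 (1533 ops/s), Ridgeline→Machine M3 (2023 ops/s) — total 2363+2146+865+1533+2023 = 8930 ops/s.
Column-greedy (each instance in turn goes to its best remaining tenant) gives 7933 ops/s, worse by 997.

Max total: 8930 ops/s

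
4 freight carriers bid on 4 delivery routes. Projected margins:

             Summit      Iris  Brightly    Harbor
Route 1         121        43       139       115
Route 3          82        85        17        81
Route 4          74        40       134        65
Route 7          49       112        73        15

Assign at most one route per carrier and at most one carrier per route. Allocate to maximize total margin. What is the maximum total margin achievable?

Maximum total: $448k

This is the linear assignment problem.
Optimal: Summit→Route 1 ($121k), Iris→Route 7 ($112k), Brightly→Route 4 ($134k), Harbor→Route 3 ($81k) — total 121+112+134+81 = $448k.
Max-entry greedy (repeatedly take the single best remaining cell) gives $398k, worse by 50.
Next-best assignment: Summit→Route 3, Iris→Route 7, Brightly→Route 4, Harbor→Route 1 = $443k.
No other one-to-one assignment exceeds $448k.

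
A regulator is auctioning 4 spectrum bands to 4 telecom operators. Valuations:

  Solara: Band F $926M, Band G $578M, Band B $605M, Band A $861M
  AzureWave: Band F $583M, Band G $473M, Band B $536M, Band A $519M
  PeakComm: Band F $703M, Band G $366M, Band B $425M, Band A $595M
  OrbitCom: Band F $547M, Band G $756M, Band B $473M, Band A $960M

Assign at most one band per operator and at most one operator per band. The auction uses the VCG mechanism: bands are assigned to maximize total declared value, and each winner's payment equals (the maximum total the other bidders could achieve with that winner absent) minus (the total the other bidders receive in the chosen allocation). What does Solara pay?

Solara pays $204M.

Efficient allocation: Solara→Band A ($861M), AzureWave→Band B ($536M), PeakComm→Band F ($703M), OrbitCom→Band G ($756M); total welfare W = $2856M.
Solara receives Band A at value $861M, so the others get W − 861 = $1995M.
Without Solara: best allocation of the remaining 3 bidders over all 4 bands is AzureWave→Band B ($536M), PeakComm→Band F ($703M), OrbitCom→Band A ($960M), total $2199M.
VCG payment = (others' best without Solara) − (others' welfare with Solara) = 2199 − 1995 = $204M.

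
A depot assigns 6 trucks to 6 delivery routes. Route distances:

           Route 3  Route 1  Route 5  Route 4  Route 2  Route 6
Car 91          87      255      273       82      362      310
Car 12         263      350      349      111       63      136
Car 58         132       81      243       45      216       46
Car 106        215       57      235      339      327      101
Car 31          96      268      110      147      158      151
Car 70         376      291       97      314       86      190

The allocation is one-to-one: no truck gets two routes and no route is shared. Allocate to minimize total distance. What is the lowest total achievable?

This is a one-to-one assignment (minimum-cost bipartite matching).
Optimal: Car 91→Route 4 (82 km), Car 12→Route 2 (63 km), Car 58→Route 6 (46 km), Car 106→Route 1 (57 km), Car 31→Route 3 (96 km), Car 70→Route 5 (97 km) — total 82+63+46+57+96+97 = 441 km.
Min-entry greedy (repeatedly take the single cheapest remaining cell) gives 500 km, worse by 59.
Checked against all permutations: 441 km is optimal.

Minimum total: 441 km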